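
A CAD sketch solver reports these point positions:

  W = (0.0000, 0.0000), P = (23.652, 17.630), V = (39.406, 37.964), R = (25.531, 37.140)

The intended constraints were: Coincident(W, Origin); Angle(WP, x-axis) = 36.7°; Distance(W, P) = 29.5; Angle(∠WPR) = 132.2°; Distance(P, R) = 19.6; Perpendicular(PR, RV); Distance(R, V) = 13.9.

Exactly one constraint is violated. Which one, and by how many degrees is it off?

Perpendicular(PR, RV) — off by 8.90°.

W = (0.00, 0.00) ✓; WP at 36.70° ✓; |WP| = 29.50 ✓; ∠WPR = 132.2° ✓; |PR| = 19.60 ✓; ∠(PR, RV) = 81.10° ✗; |RV| = 13.90 ✓.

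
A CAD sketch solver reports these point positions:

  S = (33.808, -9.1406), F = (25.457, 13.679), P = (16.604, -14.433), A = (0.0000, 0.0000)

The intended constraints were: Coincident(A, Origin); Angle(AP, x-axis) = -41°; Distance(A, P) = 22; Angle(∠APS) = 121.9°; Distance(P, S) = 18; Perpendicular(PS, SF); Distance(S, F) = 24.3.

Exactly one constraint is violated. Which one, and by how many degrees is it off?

Perpendicular(PS, SF) — off by 3.00°.

A = (0.00, 0.00) ✓; AP at -41.00° ✓; |AP| = 22.00 ✓; ∠APS = 121.9° ✓; |PS| = 18.00 ✓; ∠(PS, SF) = 93.00° ✗; |SF| = 24.30 ✓.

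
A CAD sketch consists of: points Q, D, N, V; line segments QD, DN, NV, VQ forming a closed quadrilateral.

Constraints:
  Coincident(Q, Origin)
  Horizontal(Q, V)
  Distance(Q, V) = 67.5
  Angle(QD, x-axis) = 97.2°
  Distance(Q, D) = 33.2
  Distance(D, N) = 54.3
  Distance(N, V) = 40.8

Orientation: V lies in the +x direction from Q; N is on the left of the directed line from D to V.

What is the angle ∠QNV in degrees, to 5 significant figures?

79.008°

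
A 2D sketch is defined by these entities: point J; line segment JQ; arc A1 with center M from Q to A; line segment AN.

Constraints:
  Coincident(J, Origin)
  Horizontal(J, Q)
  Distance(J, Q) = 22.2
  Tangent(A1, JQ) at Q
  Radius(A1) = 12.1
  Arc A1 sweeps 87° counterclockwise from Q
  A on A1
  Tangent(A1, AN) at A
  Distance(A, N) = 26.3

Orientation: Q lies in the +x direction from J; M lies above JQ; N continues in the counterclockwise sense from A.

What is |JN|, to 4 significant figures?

51.92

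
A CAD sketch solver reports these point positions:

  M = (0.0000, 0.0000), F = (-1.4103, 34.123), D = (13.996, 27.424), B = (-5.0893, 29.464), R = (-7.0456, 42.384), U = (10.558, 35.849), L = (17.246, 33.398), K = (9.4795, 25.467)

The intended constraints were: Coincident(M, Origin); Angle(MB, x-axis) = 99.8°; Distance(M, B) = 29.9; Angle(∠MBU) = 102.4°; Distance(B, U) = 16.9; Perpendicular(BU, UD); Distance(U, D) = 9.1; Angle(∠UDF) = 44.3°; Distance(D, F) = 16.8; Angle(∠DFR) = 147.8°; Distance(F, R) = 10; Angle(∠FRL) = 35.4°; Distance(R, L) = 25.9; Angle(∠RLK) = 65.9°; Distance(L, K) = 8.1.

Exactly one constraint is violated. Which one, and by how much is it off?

Distance(L, K) = 8.1 — off by 3.00.

M = (0.00, 0.00) ✓; MB at 99.80° ✓; |MB| = 29.90 ✓; ∠MBU = 102.4° ✓; |BU| = 16.90 ✓; ∠(BU, UD) = 90.00° ✓; |UD| = 9.099 ✓; ∠UDF = 44.30° ✓; |DF| = 16.80 ✓; ∠DFR = 147.8° ✓; |FR| = 10.00 ✓; ∠FRL = 35.40° ✓; |RL| = 25.90 ✓; ∠RLK = 65.90° ✓; |LK| = 11.10 ✗.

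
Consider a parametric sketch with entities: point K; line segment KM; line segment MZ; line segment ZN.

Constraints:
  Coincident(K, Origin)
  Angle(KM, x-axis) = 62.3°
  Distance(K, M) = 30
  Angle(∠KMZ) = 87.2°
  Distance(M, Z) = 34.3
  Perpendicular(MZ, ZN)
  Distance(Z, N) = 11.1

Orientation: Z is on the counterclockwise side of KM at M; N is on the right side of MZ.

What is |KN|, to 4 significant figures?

52.58

K is at the origin; KM runs at 62.3° with length 30.0, so M = 30.0·(cos 62.3°, sin 62.3°) = (13.95, 26.56). ∠KMZ = 87.2°, so MZ runs at 62.3° + (180° − 87.2°) = 155.1° from the x-axis; with |MZ| = 34.3, Z = M + 34.3·(cos 155.1°, sin 155.1°) = (-17.17, 41.00). The perpendicularity gives ZN at right angles to MZ; with |ZN| = 11.1 on the right of MZ, N = Z + 11.1·(0.4210, 0.9070) = (-12.49, 51.07). Then |KN| = |N − K| = 52.58.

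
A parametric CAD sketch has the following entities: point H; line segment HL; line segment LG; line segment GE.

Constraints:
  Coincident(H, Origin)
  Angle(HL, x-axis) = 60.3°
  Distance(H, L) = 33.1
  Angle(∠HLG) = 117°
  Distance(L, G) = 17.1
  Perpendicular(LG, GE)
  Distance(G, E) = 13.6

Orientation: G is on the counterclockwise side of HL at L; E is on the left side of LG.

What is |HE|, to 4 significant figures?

35.84

∠HLG = 117.0°, so LG runs at 60.3° + (180° − 117.0°) = 123.3° from the x-axis; with |LG| = 17.1, G = L + 17.1·(cos 123.3°, sin 123.3°) = (7.011, 43.04). The perpendicularity gives GE at right angles to LG; with |GE| = 13.6 on the left of LG, E = G + 13.6·(-0.8358, -0.5490) = (-4.356, 35.58). Then |HE| = |E − H| = 35.84.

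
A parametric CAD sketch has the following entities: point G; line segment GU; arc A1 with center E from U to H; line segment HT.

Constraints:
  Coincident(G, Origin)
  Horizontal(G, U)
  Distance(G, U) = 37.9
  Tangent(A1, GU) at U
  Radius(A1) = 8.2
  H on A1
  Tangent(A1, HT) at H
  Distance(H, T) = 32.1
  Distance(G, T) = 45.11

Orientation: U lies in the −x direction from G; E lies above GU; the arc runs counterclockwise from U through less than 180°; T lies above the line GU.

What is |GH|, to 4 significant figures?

30.58

Checks: G.y = 0.00, U.y = 0.00 ✓; ∠(EU, UG) = 90.00° ✓; |EH| = 8.200 ✓; ∠(EH, HT) = 90.00° ✓; |HT| = 32.10 ✓; |GT| = 45.11 ✓.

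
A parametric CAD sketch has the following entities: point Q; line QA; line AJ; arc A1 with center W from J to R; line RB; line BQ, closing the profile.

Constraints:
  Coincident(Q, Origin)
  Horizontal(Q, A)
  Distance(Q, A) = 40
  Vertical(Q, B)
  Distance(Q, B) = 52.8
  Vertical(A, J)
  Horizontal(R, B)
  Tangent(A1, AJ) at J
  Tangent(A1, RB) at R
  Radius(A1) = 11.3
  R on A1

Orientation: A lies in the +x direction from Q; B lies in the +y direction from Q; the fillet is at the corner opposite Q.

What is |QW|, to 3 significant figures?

50.5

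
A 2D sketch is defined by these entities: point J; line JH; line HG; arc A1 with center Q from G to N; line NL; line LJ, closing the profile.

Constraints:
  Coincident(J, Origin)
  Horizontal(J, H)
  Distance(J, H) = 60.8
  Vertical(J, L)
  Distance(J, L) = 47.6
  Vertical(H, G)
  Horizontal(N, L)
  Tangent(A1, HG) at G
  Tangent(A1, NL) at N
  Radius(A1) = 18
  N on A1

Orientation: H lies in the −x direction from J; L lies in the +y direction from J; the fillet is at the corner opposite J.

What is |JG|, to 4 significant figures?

67.62

J is at the origin; JH is horizontal with |JH| = 60.8 and H on the −x side, so H = (-60.80, 0.000). J and L share the same x with |JL| = 47.6 and L on the +y side, so L = (0.000, 47.60). The virtual corner opposite J is at (-60.80, 47.60). A1 meets HG tangentially, so QG is at right angles to HG and the tangent condition forces QN to be normal to NL, with radius 18.0, so the center Q sits 18.0 in from both sides at Q = (-42.80, 29.60). That places the tangent points at G = (-60.80, 29.60) on HG and N = (-42.80, 47.60) on NL. Then |JG| = |G − J| = 67.62.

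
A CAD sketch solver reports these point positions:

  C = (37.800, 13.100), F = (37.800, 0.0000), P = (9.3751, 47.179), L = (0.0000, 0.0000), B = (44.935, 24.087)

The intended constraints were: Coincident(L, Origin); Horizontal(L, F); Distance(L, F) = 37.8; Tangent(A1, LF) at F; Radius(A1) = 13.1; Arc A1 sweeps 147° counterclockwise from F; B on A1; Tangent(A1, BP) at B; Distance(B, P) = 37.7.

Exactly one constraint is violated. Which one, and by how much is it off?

Distance(B, P) = 37.7 — off by 4.70.

L = (0.00, 0.00) ✓; L.y = 0.00, F.y = 0.00 ✓; |LF| = 37.80 ✓; ∠(CF, FL) = 90.00° ✓; |CF| = 13.10 ✓; bearing(C→B) − bearing(C→F) = 147.0° ✓; |CB| = 13.10 ✓; ∠(CB, BP) = 90.00° ✓; |BP| = 42.40 ✗.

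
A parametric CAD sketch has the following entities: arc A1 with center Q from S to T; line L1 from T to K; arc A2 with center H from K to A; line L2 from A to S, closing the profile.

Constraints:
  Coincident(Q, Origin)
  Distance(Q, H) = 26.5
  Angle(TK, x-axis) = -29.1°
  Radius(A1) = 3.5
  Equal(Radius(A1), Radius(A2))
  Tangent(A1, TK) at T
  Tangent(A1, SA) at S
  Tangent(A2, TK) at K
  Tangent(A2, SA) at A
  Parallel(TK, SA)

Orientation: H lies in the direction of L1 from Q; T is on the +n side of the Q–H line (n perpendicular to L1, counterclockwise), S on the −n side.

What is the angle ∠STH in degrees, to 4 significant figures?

82.48°

The slot axis is L1's direction at -29.1°, so u = (cos -29.1°, sin -29.1°) = (0.8738, -0.4863) and n = (−sin -29.1°, cos -29.1°) = (0.4863, 0.8738). Q is at the origin and H lies 26.5 along u from Q, so H = 26.5·u = (23.15, -12.89). Tangency of A1 to both parallel lines with radius 3.5 puts T and S at Q ± 3.5·n: T = (1.702, 3.058), S = (-1.702, -3.058). Then cos ∠STH = TS·TH / (|TS||TH|), giving 82.48°.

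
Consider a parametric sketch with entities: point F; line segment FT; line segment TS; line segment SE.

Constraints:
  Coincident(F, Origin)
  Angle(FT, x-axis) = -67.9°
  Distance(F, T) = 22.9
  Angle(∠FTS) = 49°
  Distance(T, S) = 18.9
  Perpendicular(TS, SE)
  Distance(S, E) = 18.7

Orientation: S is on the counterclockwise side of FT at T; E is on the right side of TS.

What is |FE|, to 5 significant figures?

36.191

F is at the origin; FT runs at -67.9° with length 22.9, so T = 22.9·(cos -67.9°, sin -67.9°) = (8.6155, -21.218). ∠FTS = 49.0°, so TS runs at -67.9° + (180° − 49.0°) = 63.100° from the x-axis; with |TS| = 18.9, S = T + 18.9·(cos 63.100°, sin 63.100°) = (17.167, -4.3625). TS is perpendicular to SE; with |SE| = 18.7 on the right of TS, E = S + 18.7·(0.89180, -0.45243) = (33.843, -12.823). Then |FE| = |E − F| = 36.191.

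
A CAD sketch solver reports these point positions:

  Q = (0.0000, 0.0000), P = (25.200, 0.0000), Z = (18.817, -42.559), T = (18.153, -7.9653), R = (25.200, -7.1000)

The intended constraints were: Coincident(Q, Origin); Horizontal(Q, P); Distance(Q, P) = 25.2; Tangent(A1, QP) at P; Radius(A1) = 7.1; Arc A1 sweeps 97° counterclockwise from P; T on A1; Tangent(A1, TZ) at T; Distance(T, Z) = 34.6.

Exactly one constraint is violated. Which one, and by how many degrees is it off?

Tangent(A1, TZ) at T — off by 5.90°.

Q = (0.00, 0.00) ✓; Q.y = 0.00, P.y = 0.00 ✓; |QP| = 25.20 ✓; ∠(RP, PQ) = 90.00° ✓; |RP| = 7.100 ✓; bearing(R→T) − bearing(R→P) = 97.00° ✓; |RT| = 7.100 ✓; ∠(RT, TZ) = 95.90° ✗; |TZ| = 34.60 ✓.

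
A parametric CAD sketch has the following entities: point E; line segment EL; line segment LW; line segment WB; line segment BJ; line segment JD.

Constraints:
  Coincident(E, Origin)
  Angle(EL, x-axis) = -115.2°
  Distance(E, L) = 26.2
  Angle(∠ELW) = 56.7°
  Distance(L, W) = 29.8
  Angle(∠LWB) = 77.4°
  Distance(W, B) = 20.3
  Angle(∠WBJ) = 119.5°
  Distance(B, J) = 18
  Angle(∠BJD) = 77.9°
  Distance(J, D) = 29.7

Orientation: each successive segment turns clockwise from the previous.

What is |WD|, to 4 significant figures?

24.56

E is at the origin; EL runs at -115.2° with length 26.2, so L = (-11.16, -23.71). ∠ELW = 56.7° gives LW at 121.5° from the x-axis; with |LW| = 29.8, W = (-26.73, 1.702). ∠LWB = 77.4° gives WB at 18.90° from the x-axis; with |WB| = 20.3, B = (-7.520, 8.278). ∠WBJ = 119.5° gives BJ at -41.60° from the x-axis; with |BJ| = 18.0, J = (5.940, -3.673). ∠BJD = 77.9° gives JD at -143.7° from the x-axis; with |JD| = 29.7, D = (-18.00, -21.26). Then |WD| = |D − W| = 24.56.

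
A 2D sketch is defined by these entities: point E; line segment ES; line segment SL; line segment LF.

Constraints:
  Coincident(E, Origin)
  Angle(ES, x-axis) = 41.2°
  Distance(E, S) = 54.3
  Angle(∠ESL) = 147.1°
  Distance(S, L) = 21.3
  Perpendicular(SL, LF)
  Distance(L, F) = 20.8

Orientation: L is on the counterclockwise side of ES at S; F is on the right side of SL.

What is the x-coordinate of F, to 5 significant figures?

66.696

∠ESL = 147.1°, so SL runs at 41.2° + (180° − 147.1°) = 74.100° from the x-axis; with |SL| = 21.3, L = S + 21.3·(cos 74.100°, sin 74.100°) = (46.691, 56.252). SL is perpendicular to LF; with |LF| = 20.8 on the right of SL, F = L + 20.8·(0.96174, -0.27396) = (66.696, 50.554). So F.x = 66.696.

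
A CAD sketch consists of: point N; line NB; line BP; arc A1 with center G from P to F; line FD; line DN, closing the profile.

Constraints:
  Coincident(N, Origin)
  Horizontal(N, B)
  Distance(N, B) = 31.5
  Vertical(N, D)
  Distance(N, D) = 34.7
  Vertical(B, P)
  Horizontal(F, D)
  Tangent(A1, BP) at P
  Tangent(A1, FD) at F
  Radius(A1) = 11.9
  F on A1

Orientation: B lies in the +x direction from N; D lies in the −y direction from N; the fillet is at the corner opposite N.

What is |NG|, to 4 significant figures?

30.07

N is at the origin; NB is horizontal with |NB| = 31.5 and B on the +x side, so B = (31.50, 0.000). N and D share the same x with |ND| = 34.7 and D on the −y side, so D = (0.000, -34.70). The virtual corner opposite N is at (31.50, -34.70). The tangent condition forces GP to be normal to BP and tangency of A1 to FD means the radius GF is perpendicular to FD, with radius 11.9, so the center G sits 11.9 in from both sides at G = (19.60, -22.80). Then |NG| = |G − N| = 30.07.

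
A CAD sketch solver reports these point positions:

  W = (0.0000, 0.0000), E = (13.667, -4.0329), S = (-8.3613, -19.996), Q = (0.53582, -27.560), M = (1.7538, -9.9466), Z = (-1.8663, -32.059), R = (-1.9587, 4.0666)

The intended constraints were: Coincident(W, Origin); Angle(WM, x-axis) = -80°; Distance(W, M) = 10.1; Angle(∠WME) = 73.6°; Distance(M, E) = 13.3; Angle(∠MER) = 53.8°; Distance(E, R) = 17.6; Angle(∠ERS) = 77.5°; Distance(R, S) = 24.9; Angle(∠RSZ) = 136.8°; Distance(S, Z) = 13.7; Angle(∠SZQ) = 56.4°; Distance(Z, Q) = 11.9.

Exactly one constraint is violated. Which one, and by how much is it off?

Distance(Z, Q) = 11.9 — off by 6.80.

W = (0.00, 0.00) ✓; WM at -80.00° ✓; |WM| = 10.10 ✓; ∠WME = 73.60° ✓; |ME| = 13.30 ✓; ∠MER = 53.80° ✓; |ER| = 17.60 ✓; ∠ERS = 77.50° ✓; |RS| = 24.90 ✓; ∠RSZ = 136.8° ✓; |SZ| = 13.70 ✓; ∠SZQ = 56.40° ✓; |ZQ| = 5.100 ✗.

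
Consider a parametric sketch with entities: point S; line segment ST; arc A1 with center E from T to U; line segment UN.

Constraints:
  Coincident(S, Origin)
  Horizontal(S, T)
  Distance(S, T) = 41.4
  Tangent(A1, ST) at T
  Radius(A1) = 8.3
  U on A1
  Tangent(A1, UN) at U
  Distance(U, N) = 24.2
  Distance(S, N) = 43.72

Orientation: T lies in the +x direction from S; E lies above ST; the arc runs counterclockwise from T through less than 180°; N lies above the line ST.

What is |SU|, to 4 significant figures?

49.39

Checks: |EU| = 8.300 ✓; ∠(EU, UN) = 90.00° ✓; |UN| = 24.20 ✓; |SN| = 43.72 ✓.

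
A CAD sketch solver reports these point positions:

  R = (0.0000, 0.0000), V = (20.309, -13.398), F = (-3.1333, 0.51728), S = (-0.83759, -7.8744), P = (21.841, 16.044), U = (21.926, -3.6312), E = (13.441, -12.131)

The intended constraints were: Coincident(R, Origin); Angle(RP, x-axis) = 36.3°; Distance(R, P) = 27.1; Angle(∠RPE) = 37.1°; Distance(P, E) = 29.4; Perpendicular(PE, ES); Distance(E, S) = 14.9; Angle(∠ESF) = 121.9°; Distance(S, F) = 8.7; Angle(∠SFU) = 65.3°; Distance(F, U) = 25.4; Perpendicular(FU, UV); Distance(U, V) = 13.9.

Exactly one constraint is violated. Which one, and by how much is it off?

Distance(U, V) = 13.9 — off by 4.00.

R = (0.00, 0.00) ✓; RP at 36.30° ✓; |RP| = 27.10 ✓; ∠RPE = 37.10° ✓; |PE| = 29.40 ✓; ∠(PE, ES) = 90.00° ✓; |ES| = 14.90 ✓; ∠ESF = 121.9° ✓; |SF| = 8.700 ✓; ∠SFU = 65.30° ✓; |FU| = 25.40 ✓; ∠(FU, UV) = 90.00° ✓; |UV| = 9.900 ✗.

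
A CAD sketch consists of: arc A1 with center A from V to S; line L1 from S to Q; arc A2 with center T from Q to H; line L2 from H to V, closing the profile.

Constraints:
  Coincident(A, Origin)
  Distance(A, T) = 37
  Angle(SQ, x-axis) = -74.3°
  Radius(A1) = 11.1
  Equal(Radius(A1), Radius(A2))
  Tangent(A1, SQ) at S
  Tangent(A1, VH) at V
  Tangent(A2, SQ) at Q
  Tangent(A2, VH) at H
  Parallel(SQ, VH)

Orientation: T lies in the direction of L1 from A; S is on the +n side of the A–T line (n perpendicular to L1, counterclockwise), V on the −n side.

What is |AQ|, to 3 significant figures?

38.6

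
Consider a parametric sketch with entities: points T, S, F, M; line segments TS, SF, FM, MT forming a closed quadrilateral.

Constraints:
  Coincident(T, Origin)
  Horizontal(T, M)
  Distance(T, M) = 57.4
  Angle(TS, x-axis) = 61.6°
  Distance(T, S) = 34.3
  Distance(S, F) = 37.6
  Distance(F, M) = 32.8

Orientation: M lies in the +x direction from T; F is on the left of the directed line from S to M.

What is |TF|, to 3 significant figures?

62.9

Checks: |SF| = 37.60 ✓; |FM| = 32.80 ✓.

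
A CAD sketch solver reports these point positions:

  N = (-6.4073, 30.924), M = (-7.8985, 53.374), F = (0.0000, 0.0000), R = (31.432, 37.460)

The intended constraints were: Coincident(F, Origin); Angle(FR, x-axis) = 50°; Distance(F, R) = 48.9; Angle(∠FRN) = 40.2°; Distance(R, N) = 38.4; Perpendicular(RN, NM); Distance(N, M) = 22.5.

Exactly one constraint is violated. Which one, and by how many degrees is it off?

Perpendicular(RN, NM) — off by 6.00°.

F = (0.00, 0.00) ✓; FR at 50.00° ✓; |FR| = 48.90 ✓; ∠FRN = 40.20° ✓; |RN| = 38.40 ✓; ∠(RN, NM) = 96.00° ✗; |NM| = 22.50 ✓.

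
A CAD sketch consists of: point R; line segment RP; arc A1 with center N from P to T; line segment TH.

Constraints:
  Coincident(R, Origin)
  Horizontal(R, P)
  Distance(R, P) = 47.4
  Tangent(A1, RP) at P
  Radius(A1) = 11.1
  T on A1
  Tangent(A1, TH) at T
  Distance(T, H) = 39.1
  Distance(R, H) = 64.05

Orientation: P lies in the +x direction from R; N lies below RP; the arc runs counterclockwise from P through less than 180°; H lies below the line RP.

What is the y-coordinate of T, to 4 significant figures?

-11.84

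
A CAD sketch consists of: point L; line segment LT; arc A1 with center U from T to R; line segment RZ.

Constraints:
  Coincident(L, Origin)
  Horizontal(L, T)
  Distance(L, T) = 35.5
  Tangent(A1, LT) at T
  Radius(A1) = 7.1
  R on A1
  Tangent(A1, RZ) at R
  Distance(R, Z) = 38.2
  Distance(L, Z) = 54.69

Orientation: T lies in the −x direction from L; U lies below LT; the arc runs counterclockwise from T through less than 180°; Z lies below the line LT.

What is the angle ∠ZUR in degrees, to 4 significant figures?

79.47°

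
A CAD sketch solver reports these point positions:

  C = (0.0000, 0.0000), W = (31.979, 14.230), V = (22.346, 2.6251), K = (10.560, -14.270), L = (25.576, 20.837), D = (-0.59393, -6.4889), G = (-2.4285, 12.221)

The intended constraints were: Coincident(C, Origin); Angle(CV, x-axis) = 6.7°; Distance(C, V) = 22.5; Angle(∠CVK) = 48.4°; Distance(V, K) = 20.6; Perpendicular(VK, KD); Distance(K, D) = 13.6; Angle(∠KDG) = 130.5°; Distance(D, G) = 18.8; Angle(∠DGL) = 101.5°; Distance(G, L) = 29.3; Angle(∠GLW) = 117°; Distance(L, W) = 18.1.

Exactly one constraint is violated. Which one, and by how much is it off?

Distance(L, W) = 18.1 — off by 8.90.

C = (0.00, 0.00) ✓; CV at 6.700° ✓; |CV| = 22.50 ✓; ∠CVK = 48.40° ✓; |VK| = 20.60 ✓; ∠(VK, KD) = 90.00° ✓; |KD| = 13.60 ✓; ∠KDG = 130.5° ✓; |DG| = 18.80 ✓; ∠DGL = 101.5° ✓; |GL| = 29.30 ✓; ∠GLW = 117.0° ✓; |LW| = 9.201 ✗.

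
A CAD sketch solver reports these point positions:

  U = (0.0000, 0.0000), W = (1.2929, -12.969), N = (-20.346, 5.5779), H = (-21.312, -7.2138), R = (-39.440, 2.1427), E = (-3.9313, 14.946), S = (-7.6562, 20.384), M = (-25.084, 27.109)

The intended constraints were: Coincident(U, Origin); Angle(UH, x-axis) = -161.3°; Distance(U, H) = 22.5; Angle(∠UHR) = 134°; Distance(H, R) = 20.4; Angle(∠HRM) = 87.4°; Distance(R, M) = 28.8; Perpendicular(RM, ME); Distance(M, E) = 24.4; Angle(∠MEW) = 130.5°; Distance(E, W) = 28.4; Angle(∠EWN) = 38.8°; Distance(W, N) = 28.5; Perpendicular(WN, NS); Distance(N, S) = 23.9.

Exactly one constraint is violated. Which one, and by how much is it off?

Distance(N, S) = 23.9 — off by 4.40.

U = (0.00, 0.00) ✓; UH at -161.3° ✓; |UH| = 22.50 ✓; ∠UHR = 134.0° ✓; |HR| = 20.40 ✓; ∠HRM = 87.40° ✓; |RM| = 28.80 ✓; ∠(RM, ME) = 90.00° ✓; |ME| = 24.40 ✓; ∠MEW = 130.5° ✓; |EW| = 28.40 ✓; ∠EWN = 38.80° ✓; |WN| = 28.50 ✓; ∠(WN, NS) = 90.00° ✓; |NS| = 19.50 ✗.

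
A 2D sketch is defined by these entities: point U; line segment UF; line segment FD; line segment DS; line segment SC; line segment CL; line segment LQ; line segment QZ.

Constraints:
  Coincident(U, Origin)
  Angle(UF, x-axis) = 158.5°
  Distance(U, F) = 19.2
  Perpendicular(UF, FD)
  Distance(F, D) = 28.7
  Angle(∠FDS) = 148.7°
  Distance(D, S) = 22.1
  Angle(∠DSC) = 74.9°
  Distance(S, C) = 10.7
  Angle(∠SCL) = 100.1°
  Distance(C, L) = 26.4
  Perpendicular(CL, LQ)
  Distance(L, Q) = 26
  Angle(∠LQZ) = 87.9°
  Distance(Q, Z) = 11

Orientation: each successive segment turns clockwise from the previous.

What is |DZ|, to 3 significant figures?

17.6

The perpendicularity gives LQ at right angles to CL, so LQ runs at 122°; with |LQ| = 26.0, Q = (-21.9, 45.1). ∠LQZ = 87.9° gives QZ at 30.1° from the x-axis; with |QZ| = 11.0, Z = (-12.4, 50.6). Then |DZ| = |Z − D| = 17.6.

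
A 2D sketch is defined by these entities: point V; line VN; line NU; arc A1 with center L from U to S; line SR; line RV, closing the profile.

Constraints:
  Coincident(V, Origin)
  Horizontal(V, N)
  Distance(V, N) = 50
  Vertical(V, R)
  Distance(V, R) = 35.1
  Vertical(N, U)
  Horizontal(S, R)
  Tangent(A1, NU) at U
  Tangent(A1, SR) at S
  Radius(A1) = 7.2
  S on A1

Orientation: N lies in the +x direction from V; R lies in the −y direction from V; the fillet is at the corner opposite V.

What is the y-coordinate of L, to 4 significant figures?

-27.90

V is at the origin; V and N share the same y with |VN| = 50.0 and N on the +x side, so N = (50.00, 0.000). V and R share the same x with |VR| = 35.1 and R on the −y side, so R = (0.000, -35.10). The virtual corner opposite V is at (50.00, -35.10). The tangent condition forces LU to be normal to NU and since A1 is tangent to SR there, LS ⟂ SR, with radius 7.2, so the center L sits 7.2 in from both sides at L = (42.80, -27.90). So L.y = -27.90.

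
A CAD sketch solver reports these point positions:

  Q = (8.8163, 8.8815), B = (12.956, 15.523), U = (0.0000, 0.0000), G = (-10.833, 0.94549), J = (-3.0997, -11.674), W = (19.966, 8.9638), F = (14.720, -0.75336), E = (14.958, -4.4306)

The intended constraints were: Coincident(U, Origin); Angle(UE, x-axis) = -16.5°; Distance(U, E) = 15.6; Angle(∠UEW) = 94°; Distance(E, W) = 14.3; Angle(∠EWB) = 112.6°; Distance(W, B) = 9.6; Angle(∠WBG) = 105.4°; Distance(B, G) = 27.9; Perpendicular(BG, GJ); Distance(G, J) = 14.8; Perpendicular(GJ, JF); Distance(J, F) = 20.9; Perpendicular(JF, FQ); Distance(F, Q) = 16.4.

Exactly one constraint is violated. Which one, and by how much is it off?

Distance(F, Q) = 16.4 — off by 5.10.

U = (0.00, 0.00) ✓; UE at -16.50° ✓; |UE| = 15.60 ✓; ∠UEW = 94.00° ✓; |EW| = 14.30 ✓; ∠EWB = 112.6° ✓; |WB| = 9.600 ✓; ∠WBG = 105.4° ✓; |BG| = 27.90 ✓; ∠(BG, GJ) = 90.00° ✓; |GJ| = 14.80 ✓; ∠(GJ, JF) = 90.00° ✓; |JF| = 20.90 ✓; ∠(JF, FQ) = 90.00° ✓; |FQ| = 11.30 ✗.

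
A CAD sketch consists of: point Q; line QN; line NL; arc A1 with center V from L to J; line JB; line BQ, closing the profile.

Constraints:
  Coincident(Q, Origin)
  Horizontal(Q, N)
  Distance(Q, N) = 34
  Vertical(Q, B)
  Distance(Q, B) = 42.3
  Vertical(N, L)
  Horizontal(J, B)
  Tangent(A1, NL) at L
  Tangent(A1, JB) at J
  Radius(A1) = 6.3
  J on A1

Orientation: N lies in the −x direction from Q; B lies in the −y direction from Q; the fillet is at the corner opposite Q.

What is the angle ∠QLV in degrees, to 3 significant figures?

46.6°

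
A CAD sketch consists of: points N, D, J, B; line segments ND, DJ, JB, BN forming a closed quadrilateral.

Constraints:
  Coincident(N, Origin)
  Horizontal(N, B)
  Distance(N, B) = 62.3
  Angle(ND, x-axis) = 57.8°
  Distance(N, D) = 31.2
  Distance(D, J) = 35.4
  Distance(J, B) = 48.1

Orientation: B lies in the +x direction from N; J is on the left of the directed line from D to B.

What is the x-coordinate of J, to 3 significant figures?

46.5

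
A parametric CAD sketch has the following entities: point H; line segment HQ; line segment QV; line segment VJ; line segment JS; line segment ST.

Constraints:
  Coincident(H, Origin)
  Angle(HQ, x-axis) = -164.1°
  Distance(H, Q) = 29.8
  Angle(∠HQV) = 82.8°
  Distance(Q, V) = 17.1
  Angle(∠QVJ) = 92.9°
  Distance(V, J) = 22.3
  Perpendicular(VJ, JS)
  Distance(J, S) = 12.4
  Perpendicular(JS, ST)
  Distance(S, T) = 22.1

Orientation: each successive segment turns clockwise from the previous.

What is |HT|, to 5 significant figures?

28.755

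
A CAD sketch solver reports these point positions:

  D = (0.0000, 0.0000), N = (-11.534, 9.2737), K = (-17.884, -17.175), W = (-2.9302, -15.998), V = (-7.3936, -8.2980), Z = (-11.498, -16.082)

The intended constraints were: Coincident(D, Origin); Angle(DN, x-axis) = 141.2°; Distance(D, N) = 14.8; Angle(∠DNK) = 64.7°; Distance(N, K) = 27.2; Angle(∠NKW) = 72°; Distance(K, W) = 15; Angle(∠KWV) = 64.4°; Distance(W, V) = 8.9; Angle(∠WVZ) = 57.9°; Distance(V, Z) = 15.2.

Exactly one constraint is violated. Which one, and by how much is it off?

Distance(V, Z) = 15.2 — off by 6.40.

D = (0.00, 0.00) ✓; DN at 141.2° ✓; |DN| = 14.80 ✓; ∠DNK = 64.70° ✓; |NK| = 27.20 ✓; ∠NKW = 72.00° ✓; |KW| = 15.00 ✓; ∠KWV = 64.40° ✓; |WV| = 8.900 ✓; ∠WVZ = 57.90° ✓; |VZ| = 8.800 ✗.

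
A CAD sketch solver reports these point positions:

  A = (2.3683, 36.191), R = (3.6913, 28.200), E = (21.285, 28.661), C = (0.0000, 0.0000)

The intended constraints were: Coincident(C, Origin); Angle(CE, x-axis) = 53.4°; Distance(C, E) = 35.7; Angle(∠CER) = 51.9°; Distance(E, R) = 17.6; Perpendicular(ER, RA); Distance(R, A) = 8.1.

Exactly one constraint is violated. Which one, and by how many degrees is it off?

Perpendicular(ER, RA) — off by 7.90°.

C = (0.00, 0.00) ✓; CE at 53.40° ✓; |CE| = 35.70 ✓; ∠CER = 51.90° ✓; |ER| = 17.60 ✓; ∠(ER, RA) = 82.10° ✗; |RA| = 8.100 ✓.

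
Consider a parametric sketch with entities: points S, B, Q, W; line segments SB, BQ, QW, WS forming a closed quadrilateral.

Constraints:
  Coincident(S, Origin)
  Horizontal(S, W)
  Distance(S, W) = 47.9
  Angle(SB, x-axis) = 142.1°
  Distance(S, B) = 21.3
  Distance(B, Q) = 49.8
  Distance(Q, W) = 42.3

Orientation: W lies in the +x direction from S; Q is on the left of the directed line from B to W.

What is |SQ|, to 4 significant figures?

45.62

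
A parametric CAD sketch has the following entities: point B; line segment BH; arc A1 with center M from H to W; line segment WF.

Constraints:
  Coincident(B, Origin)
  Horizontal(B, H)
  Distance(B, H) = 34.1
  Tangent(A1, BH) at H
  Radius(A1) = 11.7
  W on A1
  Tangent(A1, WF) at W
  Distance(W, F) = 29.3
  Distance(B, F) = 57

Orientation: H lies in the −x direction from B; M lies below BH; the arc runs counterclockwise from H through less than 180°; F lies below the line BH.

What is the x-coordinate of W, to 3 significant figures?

-45.4

Checks: |MW| = 11.70 ✓; ∠(MW, WF) = 90.00° ✓; |WF| = 29.30 ✓; |BF| = 57.00 ✓.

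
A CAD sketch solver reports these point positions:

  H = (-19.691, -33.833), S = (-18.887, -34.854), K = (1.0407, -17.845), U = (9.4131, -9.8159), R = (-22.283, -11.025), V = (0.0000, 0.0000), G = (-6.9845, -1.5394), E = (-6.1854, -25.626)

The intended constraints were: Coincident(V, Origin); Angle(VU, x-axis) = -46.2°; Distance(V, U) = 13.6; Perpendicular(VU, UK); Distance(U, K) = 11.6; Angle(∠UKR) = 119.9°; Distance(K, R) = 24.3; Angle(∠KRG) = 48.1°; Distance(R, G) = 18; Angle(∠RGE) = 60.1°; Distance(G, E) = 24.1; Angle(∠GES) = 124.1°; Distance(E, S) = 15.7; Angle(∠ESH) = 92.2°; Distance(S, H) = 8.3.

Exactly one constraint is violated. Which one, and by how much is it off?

Distance(S, H) = 8.3 — off by 7.00.

V = (0.00, 0.00) ✓; VU at -46.20° ✓; |VU| = 13.60 ✓; ∠(VU, UK) = 90.00° ✓; |UK| = 11.60 ✓; ∠UKR = 119.9° ✓; |KR| = 24.30 ✓; ∠KRG = 48.10° ✓; |RG| = 18.00 ✓; ∠RGE = 60.10° ✓; |GE| = 24.10 ✓; ∠GES = 124.1° ✓; |ES| = 15.70 ✓; ∠ESH = 92.22° ✓; |SH| = 1.300 ✗.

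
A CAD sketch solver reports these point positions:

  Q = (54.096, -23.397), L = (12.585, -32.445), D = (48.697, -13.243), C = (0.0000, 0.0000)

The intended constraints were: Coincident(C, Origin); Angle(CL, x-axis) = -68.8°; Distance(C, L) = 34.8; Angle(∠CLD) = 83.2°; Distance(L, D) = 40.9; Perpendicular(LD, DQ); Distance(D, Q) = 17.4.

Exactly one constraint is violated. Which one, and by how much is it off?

Distance(D, Q) = 17.4 — off by 5.90.

C = (0.00, 0.00) ✓; CL at -68.80° ✓; |CL| = 34.80 ✓; ∠CLD = 83.20° ✓; |LD| = 40.90 ✓; ∠(LD, DQ) = 90.00° ✓; |DQ| = 11.50 ✗.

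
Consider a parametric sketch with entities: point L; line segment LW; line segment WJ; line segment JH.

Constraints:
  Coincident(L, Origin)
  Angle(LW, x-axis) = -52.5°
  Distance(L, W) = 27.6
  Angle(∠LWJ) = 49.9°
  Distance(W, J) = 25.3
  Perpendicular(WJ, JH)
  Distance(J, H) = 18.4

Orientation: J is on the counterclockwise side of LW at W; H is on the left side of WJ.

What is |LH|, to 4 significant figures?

7.996

∠LWJ = 49.9°, so WJ runs at -52.5° + (180° − 49.9°) = 77.60° from the x-axis; with |WJ| = 25.3, J = W + 25.3·(cos 77.60°, sin 77.60°) = (22.23, 2.813). WJ ⟂ JH; with |JH| = 18.4 on the left of WJ, H = J + 18.4·(-0.9767, 0.2147) = (4.264, 6.764). Then |LH| = |H − L| = 7.996.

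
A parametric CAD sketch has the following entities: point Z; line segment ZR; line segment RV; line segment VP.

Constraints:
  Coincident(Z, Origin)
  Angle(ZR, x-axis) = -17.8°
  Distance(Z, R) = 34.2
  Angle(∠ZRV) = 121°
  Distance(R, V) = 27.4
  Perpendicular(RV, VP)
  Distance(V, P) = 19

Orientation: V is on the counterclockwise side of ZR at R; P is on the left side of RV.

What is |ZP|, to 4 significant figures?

46.18

Z is at the origin; ZR runs at -17.8° with length 34.2, so R = 34.2·(cos -17.8°, sin -17.8°) = (32.56, -10.45). ∠ZRV = 121.0°, so RV runs at -17.8° + (180° − 121.0°) = 41.20° from the x-axis; with |RV| = 27.4, V = R + 27.4·(cos 41.20°, sin 41.20°) = (53.18, 7.593). RV ⟂ VP; with |VP| = 19.0 on the left of RV, P = V + 19.0·(-0.6587, 0.7524) = (40.66, 21.89). Then |ZP| = |P − Z| = 46.18.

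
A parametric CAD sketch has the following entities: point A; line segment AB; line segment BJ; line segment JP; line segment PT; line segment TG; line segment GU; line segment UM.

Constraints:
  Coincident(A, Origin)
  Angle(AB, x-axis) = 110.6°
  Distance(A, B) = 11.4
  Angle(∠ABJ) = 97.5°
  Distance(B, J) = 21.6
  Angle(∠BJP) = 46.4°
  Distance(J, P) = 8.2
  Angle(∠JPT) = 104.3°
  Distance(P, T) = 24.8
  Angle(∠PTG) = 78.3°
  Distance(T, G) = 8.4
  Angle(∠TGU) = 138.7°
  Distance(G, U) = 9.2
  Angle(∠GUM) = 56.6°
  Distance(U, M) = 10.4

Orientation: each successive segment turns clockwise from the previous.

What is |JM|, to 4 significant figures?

17.72

A is at the origin; AB runs at 110.6° with length 11.4, so B = (-4.011, 10.67). ∠ABJ = 97.5° gives BJ at 28.10° from the x-axis; with |BJ| = 21.6, J = (15.04, 20.84). ∠BJP = 46.4° gives JP at -105.5° from the x-axis; with |JP| = 8.2, P = (12.85, 12.94). ∠JPT = 104.3° gives PT at 178.8° from the x-axis; with |PT| = 24.8, T = (-11.94, 13.46). ∠PTG = 78.3° gives TG at 77.10° from the x-axis; with |TG| = 8.4, G = (-10.07, 21.65). ∠TGU = 138.7° gives GU at 35.80° from the x-axis; with |GU| = 9.2, U = (-2.606, 27.03). ∠GUM = 56.6° gives UM at -87.60° from the x-axis; with |UM| = 10.4, M = (-2.170, 16.64). Then |JM| = |M − J| = 17.72.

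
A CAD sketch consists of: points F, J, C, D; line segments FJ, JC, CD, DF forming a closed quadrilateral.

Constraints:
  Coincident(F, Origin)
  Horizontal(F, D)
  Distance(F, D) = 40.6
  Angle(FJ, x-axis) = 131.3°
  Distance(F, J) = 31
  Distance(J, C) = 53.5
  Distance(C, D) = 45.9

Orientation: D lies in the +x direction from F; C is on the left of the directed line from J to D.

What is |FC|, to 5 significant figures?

52.830

F is at the origin; FD is horizontal with |FD| = 40.6 and D in +x, so D = (40.6, 0). FJ runs at 131.3° with |FJ| = 31.0, so J = (-20.460, 23.289). C is determined by |JC| = 53.5 and |CD| = 45.9 together: it lies at the intersection of circle(J, 53.5) and circle(D, 45.9). With |JD| = 65.351, the foot of the radical line on JD is 38.455 from J and the perpendicular offset is √(53.5² − 38.455²) = 37.195. Taking the left-of-JD solution: C = (28.726, 44.337).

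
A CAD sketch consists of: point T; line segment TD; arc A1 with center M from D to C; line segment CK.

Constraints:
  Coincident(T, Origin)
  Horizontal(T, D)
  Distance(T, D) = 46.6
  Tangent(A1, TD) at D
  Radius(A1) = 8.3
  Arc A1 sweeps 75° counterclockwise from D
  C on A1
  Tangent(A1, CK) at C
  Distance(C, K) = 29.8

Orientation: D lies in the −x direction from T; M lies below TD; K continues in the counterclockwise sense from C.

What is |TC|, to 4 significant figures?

54.96

Since A1 is tangent to TD there, MD ⟂ TD, so M = D + (0, -8.3) = (-46.60, -8.300). On A1, D sits at bearing 90° from M; a 75° counterclockwise sweep puts C at bearing 165°, so C = M + 8.3·(cos 165°, sin 165°) = (-54.62, -6.152). Then |TC| = |C − T| = 54.96.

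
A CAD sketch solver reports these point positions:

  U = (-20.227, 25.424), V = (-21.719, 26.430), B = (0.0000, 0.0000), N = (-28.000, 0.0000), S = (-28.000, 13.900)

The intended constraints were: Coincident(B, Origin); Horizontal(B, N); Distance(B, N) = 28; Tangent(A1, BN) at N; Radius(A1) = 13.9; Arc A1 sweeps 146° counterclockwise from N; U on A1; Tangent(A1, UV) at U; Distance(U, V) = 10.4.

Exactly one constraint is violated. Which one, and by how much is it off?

Distance(U, V) = 10.4 — off by 8.60.

B = (0.00, 0.00) ✓; B.y = 0.00, N.y = 0.00 ✓; |BN| = 28.00 ✓; ∠(SN, NB) = 90.00° ✓; |SN| = 13.90 ✓; bearing(S→U) − bearing(S→N) = 146.0° ✓; |SU| = 13.90 ✓; ∠(SU, UV) = 89.99° ✓; |UV| = 1.799 ✗.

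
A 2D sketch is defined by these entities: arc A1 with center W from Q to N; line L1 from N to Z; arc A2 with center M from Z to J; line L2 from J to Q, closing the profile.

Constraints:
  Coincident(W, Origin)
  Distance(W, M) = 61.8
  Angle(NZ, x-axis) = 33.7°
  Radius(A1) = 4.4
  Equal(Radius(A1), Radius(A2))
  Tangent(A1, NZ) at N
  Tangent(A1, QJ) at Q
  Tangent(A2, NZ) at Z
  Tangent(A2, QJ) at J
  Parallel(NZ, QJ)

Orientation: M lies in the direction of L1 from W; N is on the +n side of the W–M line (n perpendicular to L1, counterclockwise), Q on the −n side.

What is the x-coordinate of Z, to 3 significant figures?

49.0

Tangency of A1 to both parallel lines with radius 4.4 puts N and Q at W ± 4.4·n: N = (-2.44, 3.66), Q = (2.44, -3.66). Equal radii place Z and J the same way about M: Z = M + 4.4·n = (49.0, 37.9), J = M − 4.4·n = (53.9, 30.6). So Z.x = 49.0.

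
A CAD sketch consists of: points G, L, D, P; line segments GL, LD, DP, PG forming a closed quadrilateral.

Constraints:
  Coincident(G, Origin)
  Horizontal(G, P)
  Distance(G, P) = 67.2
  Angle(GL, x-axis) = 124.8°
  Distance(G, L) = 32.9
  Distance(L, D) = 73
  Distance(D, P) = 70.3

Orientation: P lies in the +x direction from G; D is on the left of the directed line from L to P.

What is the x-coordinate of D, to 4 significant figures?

42.95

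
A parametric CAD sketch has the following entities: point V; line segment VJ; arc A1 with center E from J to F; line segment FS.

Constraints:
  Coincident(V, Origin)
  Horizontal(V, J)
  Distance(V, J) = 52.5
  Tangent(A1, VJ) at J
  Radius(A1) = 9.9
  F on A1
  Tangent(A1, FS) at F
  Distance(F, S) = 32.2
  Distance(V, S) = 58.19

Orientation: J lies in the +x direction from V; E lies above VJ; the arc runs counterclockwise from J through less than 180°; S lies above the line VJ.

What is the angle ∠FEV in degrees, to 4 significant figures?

153.3°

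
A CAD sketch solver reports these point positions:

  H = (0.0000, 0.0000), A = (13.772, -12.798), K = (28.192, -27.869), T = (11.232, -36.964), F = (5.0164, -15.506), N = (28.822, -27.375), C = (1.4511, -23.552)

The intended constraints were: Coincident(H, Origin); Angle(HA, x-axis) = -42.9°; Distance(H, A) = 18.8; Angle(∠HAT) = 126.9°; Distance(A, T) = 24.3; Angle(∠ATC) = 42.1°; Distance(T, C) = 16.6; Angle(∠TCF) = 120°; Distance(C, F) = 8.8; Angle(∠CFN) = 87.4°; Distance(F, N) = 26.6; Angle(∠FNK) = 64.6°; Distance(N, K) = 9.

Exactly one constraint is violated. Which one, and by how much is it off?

Distance(N, K) = 9 — off by 8.20.

H = (0.00, 0.00) ✓; HA at -42.90° ✓; |HA| = 18.80 ✓; ∠HAT = 126.9° ✓; |AT| = 24.30 ✓; ∠ATC = 42.10° ✓; |TC| = 16.60 ✓; ∠TCF = 120.0° ✓; |CF| = 8.801 ✓; ∠CFN = 87.40° ✓; |FN| = 26.60 ✓; ∠FNK = 64.60° ✓; |NK| = 0.8006 ✗.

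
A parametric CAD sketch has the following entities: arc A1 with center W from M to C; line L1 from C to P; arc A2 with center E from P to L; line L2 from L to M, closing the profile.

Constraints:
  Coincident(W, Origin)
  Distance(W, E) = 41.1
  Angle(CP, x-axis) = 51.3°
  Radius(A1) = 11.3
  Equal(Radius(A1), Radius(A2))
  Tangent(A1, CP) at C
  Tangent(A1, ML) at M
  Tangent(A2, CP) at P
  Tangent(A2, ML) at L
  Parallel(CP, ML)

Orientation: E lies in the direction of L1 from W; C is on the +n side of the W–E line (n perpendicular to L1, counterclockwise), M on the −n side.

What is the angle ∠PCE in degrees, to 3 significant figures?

15.4°

The slot axis is L1's direction at 51.3°, so u = (cos 51.3°, sin 51.3°) = (0.625, 0.780) and n = (−sin 51.3°, cos 51.3°) = (-0.780, 0.625). W is at the origin and E lies 41.1 along u from W, so E = 41.1·u = (25.7, 32.1). Tangency of A1 to both parallel lines with radius 11.3 puts C and M at W ± 11.3·n: C = (-8.82, 7.07), M = (8.82, -7.07). Equal radii place P and L the same way about E: P = E + 11.3·n = (16.9, 39.1), L = E − 11.3·n = (34.5, 25.0). Then cos ∠PCE = CP·CE / (|CP||CE|), giving 15.4°.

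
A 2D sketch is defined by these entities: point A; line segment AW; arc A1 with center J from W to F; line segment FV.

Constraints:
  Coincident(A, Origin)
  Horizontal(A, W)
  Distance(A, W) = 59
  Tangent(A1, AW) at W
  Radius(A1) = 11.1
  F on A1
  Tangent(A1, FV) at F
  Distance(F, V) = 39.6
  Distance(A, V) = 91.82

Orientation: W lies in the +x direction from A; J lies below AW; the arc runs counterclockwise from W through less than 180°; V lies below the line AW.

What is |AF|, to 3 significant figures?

54.4

A is at the origin; AW is horizontal with |AW| = 59.0 and W on the +x side, so W = (59.0, 0.00). Since A1 is tangent to AW there, JW ⟂ AW, so J = W + (0, -11.1) = (59.0, -11.1). Since JF ⟂ FV (tangency), |JV| = √(11.1² + 39.6²) = 41.1 regardless of where F sits on A1. So V lies on both circle(A, 91.82) and circle(J, 41.1); the below-AW intersection is V = (78.8, -47.2). F is the foot of the tangent from V: F = (51.1, -18.9).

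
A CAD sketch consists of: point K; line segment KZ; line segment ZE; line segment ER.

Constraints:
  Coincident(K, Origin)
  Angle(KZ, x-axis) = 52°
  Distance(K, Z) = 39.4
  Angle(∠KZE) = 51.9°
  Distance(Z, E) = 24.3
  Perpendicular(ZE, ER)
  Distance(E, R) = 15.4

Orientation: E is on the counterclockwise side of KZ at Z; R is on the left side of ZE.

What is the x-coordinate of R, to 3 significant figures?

-0.0160

K is at the origin; KZ runs at 52.0° with length 39.4, so Z = 39.4·(cos 52.0°, sin 52.0°) = (24.3, 31.0). ∠KZE = 51.9°, so ZE runs at 52.0° + (180° − 51.9°) = 180° from the x-axis; with |ZE| = 24.3, E = Z + 24.3·(cos 180°, sin 180°) = (-0.0429, 31.0). ZE is perpendicular to ER; with |ER| = 15.4 on the left of ZE, R = E + 15.4·(0.00175, -1.00) = (-0.0160, 15.6). So R.x = -0.0160.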